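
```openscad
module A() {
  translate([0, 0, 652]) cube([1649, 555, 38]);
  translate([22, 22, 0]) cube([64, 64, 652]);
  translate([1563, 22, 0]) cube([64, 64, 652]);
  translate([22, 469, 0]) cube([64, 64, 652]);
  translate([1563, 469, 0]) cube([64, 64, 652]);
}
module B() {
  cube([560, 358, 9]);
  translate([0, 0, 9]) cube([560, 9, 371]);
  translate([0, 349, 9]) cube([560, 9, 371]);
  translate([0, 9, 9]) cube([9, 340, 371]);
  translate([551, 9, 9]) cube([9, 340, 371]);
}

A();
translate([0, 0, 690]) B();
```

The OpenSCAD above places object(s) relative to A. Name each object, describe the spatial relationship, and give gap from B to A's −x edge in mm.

The open box's min-x is at 0; the table's min-x is 0; gap = 0 mm.

A is a table. B is an open box. The open box is on top of the table. The gap from the open box to the table's −x edge is 0 mm.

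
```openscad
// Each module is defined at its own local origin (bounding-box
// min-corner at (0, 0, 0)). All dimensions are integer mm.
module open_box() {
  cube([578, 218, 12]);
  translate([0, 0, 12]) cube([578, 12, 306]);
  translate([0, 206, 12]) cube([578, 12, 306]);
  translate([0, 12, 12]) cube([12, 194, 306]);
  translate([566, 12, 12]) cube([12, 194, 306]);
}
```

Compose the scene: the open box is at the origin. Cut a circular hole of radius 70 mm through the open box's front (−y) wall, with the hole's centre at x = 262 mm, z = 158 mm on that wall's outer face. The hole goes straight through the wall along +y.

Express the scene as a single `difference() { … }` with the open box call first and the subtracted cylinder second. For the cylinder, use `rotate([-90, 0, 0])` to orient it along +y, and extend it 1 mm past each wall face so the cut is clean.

difference() {
  open_box();
  translate([262, -1, 158]) rotate([-90, 0, 0]) cylinder(h = 14, r = 70);
}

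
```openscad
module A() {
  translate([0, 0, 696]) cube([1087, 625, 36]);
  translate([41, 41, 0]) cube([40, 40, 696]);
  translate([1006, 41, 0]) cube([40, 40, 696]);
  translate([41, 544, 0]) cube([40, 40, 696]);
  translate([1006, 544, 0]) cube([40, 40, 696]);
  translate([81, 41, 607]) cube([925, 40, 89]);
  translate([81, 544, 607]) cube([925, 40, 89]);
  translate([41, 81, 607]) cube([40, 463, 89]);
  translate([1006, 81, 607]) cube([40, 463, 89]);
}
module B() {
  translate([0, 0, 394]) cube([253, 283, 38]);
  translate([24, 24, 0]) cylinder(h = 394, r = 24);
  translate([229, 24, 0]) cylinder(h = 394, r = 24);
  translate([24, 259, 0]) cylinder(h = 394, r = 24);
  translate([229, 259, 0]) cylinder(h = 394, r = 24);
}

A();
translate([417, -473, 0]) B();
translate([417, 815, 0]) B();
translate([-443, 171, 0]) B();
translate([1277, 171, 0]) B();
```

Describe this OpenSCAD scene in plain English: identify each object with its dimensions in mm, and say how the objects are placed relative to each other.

A is a rectangular dining table. The top is 1087×625×36 mm with its upper surface at z = 732 mm. It stands on four 40×40 mm square legs, each inset 41 mm from the nearest pair of top edges, running from the floor to the underside of the top. Four apron rails, 40 mm thick and 89 mm tall, run between adjacent legs with their top edges flush with the underside of the top and their outer faces flush with the legs' outer faces.

B is a simple wooden stool: a rectangular seat 253 mm (x) by 283 mm (y), 38 mm thick, top face at z = 432 mm, on four round legs, each 48 mm in diameter. The legs rest on z = 0, each leg's axis is inset half a diameter from the nearest pair of seat edges (so the leg's bounding box is flush with the corner).

Four stools sit around the table at the −y, +y, −x, +x sides.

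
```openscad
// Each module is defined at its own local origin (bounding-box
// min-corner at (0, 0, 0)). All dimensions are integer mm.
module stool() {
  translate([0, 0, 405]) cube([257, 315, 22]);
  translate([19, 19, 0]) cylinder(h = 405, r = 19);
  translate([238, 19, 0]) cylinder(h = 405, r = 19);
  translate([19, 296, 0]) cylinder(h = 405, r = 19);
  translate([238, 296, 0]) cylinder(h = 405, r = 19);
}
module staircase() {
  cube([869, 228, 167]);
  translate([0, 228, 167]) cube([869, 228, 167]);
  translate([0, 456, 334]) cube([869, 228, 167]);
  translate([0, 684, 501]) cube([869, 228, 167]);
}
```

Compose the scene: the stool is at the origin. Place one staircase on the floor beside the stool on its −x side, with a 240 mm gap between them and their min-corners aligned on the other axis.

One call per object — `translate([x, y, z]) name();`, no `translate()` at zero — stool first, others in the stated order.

stool();
translate([-1109, 0, 0]) staircase();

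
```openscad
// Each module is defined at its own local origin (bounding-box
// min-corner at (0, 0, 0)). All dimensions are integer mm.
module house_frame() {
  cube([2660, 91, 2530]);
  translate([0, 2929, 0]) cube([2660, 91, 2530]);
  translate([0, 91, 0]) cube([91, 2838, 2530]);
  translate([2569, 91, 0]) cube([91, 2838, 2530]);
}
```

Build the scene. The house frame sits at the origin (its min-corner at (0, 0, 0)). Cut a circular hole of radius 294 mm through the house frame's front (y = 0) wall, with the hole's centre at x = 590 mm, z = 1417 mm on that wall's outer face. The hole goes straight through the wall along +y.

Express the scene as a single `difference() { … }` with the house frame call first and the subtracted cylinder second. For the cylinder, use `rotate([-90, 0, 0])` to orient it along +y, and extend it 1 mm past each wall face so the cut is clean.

difference() {
  house_frame();
  translate([590, -1, 1417]) rotate([-90, 0, 0]) cylinder(h = 93, r = 294);
}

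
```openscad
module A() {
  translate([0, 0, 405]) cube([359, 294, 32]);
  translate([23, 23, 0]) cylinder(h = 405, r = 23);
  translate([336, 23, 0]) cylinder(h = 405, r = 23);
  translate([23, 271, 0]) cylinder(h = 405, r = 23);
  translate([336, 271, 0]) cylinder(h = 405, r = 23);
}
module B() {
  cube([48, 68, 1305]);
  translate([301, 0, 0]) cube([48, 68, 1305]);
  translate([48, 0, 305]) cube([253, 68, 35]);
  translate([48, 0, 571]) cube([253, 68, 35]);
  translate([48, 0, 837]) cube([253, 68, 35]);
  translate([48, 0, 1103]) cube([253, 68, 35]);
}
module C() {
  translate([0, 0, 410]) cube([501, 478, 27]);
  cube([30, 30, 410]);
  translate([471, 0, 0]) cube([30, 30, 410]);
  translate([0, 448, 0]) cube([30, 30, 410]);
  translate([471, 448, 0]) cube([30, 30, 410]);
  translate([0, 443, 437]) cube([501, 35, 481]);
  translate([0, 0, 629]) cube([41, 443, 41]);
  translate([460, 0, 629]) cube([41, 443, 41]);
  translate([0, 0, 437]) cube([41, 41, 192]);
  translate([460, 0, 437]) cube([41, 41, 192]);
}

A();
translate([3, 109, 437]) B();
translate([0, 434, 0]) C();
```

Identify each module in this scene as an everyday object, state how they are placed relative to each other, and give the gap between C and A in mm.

A is a stool. B is a ladder. C is a chair. The ladder is on top of the stool. The chair is on the floor beside the stool on its +y side. The gap between the chair and the stool is 140 mm.

The chair's nearest face is 140 mm from the stool's +y face.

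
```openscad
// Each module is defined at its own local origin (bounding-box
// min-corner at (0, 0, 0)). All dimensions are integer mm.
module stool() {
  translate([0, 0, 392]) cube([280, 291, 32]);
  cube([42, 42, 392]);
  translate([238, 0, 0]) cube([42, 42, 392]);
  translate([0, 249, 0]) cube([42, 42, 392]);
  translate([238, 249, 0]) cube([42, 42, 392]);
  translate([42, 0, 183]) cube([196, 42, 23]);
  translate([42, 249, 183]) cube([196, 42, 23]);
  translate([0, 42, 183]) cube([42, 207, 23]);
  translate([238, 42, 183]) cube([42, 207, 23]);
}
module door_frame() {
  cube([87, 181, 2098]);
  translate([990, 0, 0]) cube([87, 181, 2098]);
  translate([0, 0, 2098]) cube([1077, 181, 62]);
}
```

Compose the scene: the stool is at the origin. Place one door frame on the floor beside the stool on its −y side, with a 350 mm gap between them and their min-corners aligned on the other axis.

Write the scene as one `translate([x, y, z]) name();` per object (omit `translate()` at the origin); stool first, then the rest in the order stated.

stool();
translate([0, -531, 0]) door_frame();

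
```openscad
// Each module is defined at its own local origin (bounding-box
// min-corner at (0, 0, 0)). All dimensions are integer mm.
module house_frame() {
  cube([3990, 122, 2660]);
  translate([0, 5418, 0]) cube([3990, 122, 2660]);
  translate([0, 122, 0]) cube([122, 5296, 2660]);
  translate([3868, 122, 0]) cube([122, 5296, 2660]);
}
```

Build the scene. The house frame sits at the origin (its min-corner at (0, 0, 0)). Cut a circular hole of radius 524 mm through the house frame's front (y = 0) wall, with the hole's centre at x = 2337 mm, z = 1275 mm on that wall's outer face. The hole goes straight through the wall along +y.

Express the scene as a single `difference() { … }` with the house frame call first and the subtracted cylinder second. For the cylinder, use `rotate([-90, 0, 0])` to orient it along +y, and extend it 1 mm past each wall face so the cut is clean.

difference() {
  house_frame();
  translate([2337, -1, 1275]) rotate([-90, 0, 0]) cylinder(h = 124, r = 524);
}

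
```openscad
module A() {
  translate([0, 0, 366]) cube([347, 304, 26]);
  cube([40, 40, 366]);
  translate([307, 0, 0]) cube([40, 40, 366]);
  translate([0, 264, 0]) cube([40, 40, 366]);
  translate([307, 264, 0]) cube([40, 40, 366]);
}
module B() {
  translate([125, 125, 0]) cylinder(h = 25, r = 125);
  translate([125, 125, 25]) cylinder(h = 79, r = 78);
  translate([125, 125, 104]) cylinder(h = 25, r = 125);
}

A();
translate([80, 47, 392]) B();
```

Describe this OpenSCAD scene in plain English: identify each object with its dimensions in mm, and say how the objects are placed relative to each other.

A is a four-legged stool. The seat is 347×304 mm, 26 mm thick, top at z = 392 mm. It stands on four square legs, each 40×40 mm in cross-section, from z = 0 to the seat underside, each flush with a corner of the seat.

B is a spool: two coaxial disc flanges of radius 125 mm and thickness 25 mm, joined by a core cylinder of radius 78 mm and height 79 mm. The lower flange rests on z = 0 and the three cylinders share a vertical axis.

The spool is on top of the stool.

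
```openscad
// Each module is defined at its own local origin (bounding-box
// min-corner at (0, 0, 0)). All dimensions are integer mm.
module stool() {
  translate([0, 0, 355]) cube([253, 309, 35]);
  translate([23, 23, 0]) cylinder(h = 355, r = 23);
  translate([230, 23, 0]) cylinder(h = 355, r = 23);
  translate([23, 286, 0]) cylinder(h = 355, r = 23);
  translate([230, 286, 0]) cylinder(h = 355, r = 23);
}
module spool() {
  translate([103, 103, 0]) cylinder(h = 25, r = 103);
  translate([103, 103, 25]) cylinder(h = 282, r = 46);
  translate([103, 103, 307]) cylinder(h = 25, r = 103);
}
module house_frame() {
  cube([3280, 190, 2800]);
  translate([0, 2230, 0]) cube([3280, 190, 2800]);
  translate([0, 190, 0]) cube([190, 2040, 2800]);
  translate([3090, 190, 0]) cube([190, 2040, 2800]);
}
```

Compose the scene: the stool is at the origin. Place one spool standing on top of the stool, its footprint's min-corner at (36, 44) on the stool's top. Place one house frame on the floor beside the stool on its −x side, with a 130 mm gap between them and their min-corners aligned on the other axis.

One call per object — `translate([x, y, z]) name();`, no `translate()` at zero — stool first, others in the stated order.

stool();
translate([36, 44, 390]) spool();
translate([-3410, 0, 0]) house_frame();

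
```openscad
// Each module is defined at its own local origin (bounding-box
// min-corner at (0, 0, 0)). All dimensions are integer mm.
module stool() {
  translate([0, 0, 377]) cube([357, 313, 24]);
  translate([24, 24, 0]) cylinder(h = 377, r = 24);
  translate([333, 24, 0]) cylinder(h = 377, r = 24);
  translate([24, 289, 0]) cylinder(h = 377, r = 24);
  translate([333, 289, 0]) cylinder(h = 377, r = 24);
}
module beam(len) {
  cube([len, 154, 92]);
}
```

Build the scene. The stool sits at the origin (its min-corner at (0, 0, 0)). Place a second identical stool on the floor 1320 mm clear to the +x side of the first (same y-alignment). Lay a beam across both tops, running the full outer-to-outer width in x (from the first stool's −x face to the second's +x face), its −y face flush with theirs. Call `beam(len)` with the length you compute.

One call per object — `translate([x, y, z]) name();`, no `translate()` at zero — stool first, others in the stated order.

stool();
translate([1677, 0, 0]) stool();
translate([0, 0, 401]) beam(2034);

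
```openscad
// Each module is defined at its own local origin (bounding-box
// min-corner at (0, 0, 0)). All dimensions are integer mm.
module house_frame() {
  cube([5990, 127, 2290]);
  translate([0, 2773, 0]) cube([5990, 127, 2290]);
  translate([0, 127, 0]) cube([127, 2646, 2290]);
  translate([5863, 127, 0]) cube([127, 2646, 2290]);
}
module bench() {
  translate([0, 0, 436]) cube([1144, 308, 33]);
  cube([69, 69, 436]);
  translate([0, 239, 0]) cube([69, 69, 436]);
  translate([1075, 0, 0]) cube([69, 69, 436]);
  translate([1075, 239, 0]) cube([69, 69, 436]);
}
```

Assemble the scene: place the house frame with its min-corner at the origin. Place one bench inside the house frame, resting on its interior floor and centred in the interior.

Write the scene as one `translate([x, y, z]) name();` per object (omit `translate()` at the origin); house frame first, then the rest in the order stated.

house_frame();
translate([2423, 1296, 0]) bench();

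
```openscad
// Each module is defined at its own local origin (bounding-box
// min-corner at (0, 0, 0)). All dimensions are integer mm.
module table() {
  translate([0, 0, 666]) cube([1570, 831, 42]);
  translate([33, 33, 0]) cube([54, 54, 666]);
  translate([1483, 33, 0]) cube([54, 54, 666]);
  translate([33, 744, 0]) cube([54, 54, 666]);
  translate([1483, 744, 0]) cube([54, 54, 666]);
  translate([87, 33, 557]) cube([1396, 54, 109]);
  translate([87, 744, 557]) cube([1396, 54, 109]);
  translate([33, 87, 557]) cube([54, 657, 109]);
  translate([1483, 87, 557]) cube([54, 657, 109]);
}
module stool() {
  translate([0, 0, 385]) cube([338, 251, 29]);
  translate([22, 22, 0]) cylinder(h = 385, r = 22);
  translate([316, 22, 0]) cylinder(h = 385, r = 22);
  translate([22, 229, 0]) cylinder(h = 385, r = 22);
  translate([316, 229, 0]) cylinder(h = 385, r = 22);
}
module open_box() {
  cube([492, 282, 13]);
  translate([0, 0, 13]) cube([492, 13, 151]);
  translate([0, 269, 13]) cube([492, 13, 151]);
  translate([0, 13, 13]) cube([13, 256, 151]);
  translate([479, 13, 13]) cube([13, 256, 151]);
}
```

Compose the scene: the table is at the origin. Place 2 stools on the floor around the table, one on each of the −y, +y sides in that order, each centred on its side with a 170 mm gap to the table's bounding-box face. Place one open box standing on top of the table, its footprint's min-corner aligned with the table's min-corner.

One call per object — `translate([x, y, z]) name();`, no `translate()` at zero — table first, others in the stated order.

table();
translate([616, -421, 0]) stool();
translate([616, 1001, 0]) stool();
translate([0, 0, 708]) open_box();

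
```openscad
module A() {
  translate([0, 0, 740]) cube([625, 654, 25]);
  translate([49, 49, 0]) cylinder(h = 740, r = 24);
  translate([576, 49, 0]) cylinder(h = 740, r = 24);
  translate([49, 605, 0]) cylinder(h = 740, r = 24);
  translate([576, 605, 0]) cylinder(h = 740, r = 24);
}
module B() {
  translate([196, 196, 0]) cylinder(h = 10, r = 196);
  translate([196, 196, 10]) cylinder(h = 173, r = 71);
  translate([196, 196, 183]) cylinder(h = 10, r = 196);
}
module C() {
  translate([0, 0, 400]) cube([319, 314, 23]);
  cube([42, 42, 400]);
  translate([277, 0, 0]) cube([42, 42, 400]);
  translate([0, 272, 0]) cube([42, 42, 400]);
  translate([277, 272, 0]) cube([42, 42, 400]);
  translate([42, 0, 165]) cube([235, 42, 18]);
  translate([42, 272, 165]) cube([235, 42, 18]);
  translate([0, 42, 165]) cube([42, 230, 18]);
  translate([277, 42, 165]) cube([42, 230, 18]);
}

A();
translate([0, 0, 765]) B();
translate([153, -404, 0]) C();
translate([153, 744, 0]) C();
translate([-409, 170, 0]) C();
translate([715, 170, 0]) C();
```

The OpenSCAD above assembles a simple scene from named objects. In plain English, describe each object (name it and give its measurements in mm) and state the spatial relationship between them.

A is a table with a 625×654 mm rectangular top, 25 mm thick, top surface at z = 765 mm, supported by four round legs of 48 mm diameter, each leg's bounding box inset 25 mm from the nearest pair of top edges, running from the floor.

B is a spool: two coaxial disc flanges of radius 196 mm and thickness 10 mm, joined by a core cylinder of radius 71 mm and height 173 mm. The lower flange rests on z = 0 and the three cylinders share a vertical axis.

C is a four-legged stool. The seat is 319×314 mm, 23 mm thick, top at z = 423 mm. It stands on four square legs, each 42×42 mm in cross-section, from z = 0 to the seat underside, each flush with a corner of the seat. Four stretchers, 42 mm wide and 18 mm tall, connect adjacent legs with their undersides at z = 165 mm, each running between the inner faces of the legs it joins and aligned with the legs' outer faces on the other axis.

The spool is on top of the table. Four stools sit around the table at the −y, +y, −x, +x sides.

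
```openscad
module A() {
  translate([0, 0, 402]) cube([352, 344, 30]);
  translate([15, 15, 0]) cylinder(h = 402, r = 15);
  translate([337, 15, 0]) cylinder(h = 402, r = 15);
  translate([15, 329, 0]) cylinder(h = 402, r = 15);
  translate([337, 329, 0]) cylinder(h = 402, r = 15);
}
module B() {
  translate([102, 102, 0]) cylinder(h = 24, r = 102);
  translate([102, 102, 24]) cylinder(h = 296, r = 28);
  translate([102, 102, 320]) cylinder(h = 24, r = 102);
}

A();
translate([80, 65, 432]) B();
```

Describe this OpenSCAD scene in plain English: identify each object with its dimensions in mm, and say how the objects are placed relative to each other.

A is a four-legged stool. The seat is 352×344 mm, 30 mm thick, top at z = 432 mm. It stands on four round legs, each 30 mm in diameter, from z = 0 to the seat underside, each leg's axis is inset half a diameter from the nearest pair of seat edges (so the leg's bounding box is flush with the corner).

B is a spool: two coaxial disc flanges of radius 102 mm and thickness 24 mm, joined by a core cylinder of radius 28 mm and height 296 mm. The lower flange rests on z = 0 and the three cylinders share a vertical axis.

The spool is on top of the stool.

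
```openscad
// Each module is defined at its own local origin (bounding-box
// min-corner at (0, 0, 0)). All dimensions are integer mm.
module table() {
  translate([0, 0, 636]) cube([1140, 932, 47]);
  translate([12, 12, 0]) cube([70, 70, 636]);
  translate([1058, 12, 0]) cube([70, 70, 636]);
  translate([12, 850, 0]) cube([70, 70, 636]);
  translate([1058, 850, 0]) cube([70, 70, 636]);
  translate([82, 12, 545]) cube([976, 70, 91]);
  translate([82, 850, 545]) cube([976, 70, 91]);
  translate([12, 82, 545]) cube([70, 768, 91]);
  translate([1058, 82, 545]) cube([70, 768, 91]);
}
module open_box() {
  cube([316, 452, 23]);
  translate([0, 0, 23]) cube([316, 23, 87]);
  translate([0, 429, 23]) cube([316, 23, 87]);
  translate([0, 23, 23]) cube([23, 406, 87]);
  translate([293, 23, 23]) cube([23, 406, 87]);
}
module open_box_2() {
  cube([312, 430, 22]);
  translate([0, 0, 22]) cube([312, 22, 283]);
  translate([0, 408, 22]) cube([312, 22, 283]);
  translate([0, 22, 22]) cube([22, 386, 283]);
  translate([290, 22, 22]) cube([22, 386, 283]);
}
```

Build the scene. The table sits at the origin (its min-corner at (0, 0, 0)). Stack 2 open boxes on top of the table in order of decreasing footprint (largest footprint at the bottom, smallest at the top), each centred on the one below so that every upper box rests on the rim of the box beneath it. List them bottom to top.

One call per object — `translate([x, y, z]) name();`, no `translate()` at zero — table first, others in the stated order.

table();
translate([412, 240, 683]) open_box();
translate([414, 251, 793]) open_box_2();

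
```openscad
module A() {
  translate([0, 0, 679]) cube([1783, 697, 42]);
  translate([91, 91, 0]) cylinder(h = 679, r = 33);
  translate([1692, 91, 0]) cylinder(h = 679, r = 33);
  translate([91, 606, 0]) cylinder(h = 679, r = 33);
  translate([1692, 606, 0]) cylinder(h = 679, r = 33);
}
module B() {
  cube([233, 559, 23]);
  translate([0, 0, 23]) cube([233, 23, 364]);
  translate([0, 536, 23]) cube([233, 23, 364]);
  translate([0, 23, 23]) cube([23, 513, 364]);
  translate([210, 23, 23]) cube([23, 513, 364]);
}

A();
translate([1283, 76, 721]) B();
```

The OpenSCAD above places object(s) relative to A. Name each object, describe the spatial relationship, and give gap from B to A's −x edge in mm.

The open box's min-x is at 1283; the table's min-x is 0; gap = 1283 mm.

A is a table. B is an open box. The open box is on top of the table. The gap from the open box to the table's −x edge is 1283 mm.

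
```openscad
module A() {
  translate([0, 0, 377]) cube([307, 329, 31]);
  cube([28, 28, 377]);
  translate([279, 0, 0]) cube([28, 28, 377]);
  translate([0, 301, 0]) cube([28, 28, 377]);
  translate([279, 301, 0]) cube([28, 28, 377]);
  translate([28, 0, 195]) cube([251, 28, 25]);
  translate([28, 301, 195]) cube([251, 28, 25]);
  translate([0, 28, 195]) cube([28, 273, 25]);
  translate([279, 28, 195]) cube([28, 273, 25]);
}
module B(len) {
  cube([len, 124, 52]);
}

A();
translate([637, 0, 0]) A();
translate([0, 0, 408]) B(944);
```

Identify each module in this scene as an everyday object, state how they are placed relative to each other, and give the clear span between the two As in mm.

A is a stool. B is a beam. A beam spans the tops of two stools. The clear span between the two stools is 330 mm.

Second stool starts at x = 637; first ends at x = 307; clear span = 637 − 307 = 330 mm.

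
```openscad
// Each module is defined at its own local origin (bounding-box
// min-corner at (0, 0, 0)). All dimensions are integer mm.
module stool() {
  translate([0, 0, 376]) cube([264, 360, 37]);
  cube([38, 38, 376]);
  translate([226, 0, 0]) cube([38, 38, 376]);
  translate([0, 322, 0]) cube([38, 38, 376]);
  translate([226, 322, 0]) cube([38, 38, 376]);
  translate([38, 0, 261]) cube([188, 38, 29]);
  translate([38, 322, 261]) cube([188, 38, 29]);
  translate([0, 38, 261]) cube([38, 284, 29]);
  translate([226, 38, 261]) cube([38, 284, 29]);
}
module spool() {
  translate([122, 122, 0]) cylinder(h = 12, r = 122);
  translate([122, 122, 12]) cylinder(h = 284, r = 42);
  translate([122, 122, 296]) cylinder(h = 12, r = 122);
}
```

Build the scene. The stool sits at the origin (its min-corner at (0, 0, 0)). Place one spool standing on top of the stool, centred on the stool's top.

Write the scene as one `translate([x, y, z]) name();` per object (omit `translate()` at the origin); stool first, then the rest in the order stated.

stool();
translate([10, 58, 413]) spool();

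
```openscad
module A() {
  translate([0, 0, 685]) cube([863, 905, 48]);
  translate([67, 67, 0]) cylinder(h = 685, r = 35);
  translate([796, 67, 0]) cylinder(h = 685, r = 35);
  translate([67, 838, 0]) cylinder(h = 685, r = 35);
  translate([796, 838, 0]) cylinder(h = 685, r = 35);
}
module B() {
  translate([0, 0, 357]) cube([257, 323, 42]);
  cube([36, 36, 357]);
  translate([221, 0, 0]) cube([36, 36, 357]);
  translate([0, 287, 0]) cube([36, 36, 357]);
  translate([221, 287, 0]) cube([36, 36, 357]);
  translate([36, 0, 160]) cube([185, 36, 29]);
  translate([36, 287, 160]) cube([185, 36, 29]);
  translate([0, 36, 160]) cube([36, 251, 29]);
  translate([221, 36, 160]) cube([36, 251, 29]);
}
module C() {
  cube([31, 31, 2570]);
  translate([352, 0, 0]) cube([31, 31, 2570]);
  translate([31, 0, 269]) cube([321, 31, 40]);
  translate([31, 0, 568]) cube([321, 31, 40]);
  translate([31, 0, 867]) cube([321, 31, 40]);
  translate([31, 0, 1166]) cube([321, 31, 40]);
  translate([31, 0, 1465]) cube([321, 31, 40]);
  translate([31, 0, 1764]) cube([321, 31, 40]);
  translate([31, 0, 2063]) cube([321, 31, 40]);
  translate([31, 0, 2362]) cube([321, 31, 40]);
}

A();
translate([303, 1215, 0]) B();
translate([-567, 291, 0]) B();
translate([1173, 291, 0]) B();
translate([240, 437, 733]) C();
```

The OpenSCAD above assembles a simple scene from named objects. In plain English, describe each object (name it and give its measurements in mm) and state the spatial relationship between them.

A is a table: top 863 mm (x) × 905 mm (y), 48 mm thick, upper face at z = 733 mm, on four round legs of 70 mm diameter, each leg's bounding box inset 32 mm from the nearest pair of top edges, running from z = 0 to the bottom of the top.

B is a four-legged stool. The seat is a 257×323×42 mm slab whose top surface is at z = 399 mm; four square legs, each 36×36 mm in cross-section, run from the floor (z = 0) to the underside of the seat, each flush with a corner of the seat. Four stretchers, 36 mm wide and 29 mm tall, connect adjacent legs with their undersides at z = 160 mm, each running between the inner faces of the legs it joins and aligned with the legs' outer faces on the other axis.

C is a straight ladder. Two 31×31 mm vertical rails, 2570 mm tall, stand 383 mm apart (outside-to-outside) with their front faces coplanar on the −y side. 8 rungs, each 31 mm deep and 40 mm tall, span between the inner faces of the rails, front faces flush with the rails. The lowest rung's underside is at z = 269 mm and rungs are spaced 299 mm apart (underside to underside).

Three stools sit around the table at the +y, −x, +x sides. The ladder is on top of the table, centred.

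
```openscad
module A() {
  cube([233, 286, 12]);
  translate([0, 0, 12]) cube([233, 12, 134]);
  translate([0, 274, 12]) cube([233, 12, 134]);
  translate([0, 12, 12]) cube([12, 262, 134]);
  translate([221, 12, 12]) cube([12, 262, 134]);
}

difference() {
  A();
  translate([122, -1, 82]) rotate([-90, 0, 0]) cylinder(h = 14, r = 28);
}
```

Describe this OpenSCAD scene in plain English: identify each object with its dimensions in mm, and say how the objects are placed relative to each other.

A is an open-topped rectangular box: outside dimensions 233×286×146 mm, with a uniform wall and base thickness of 12 mm. The base is a full 233×286 slab on the floor; four walls sit on top of the base. The front and back walls (the −y and +y sides) span the full width; the two side walls fit between them.

The open box has a circular hole of radius 28 mm through its front wall, centred at (x = 122, z = 82).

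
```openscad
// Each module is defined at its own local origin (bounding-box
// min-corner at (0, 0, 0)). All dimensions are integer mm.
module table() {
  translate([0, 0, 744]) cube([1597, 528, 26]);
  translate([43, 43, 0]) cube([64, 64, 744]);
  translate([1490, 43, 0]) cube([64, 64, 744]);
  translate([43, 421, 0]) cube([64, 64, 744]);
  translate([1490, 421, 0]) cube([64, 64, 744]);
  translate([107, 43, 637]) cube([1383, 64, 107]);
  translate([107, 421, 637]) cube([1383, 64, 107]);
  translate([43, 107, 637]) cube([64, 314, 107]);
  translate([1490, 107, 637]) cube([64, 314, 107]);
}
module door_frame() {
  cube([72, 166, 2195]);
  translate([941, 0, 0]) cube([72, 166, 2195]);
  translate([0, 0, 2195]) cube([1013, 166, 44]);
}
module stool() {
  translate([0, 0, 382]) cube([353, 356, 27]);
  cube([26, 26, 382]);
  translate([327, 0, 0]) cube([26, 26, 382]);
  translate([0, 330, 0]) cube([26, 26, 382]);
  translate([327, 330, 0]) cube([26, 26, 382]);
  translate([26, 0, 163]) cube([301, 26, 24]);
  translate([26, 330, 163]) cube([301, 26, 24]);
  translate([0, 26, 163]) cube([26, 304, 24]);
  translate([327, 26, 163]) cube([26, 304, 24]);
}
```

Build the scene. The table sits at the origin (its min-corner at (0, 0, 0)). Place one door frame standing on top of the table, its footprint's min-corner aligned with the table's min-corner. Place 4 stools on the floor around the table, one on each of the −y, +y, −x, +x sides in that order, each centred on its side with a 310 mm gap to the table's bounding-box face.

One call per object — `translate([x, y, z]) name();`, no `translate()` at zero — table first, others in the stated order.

table();
translate([0, 0, 770]) door_frame();
translate([622, -666, 0]) stool();
translate([622, 838, 0]) stool();
translate([-663, 86, 0]) stool();
translate([1907, 86, 0]) stool();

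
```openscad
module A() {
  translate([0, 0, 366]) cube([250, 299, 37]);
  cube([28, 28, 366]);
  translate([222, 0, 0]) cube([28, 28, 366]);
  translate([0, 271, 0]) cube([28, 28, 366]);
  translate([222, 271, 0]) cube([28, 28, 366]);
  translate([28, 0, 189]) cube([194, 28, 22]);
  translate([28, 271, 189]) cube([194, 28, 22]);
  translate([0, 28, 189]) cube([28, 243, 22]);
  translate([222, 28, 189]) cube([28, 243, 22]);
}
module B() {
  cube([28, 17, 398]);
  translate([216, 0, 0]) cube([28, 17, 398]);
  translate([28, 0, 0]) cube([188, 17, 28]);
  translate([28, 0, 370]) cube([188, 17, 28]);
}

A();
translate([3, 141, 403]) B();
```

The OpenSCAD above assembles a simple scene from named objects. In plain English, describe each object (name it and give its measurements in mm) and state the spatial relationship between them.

A is a four-legged stool. The seat is a 250×299×37 mm slab whose top surface is at z = 403 mm; four square legs, each 28×28 mm in cross-section, run from the floor (z = 0) to the underside of the seat, each flush with a corner of the seat. Four stretchers, 28 mm wide and 22 mm tall, connect adjacent legs with their undersides at z = 189 mm, each running between the inner faces of the legs it joins and aligned with the legs' outer faces on the other axis.

B is a rectangular picture frame lying in the x–z plane (depth along y). The opening is 188 mm wide (x) by 342 mm tall (z), surrounded by a border 28 mm wide on all four sides. The frame is 17 mm deep and is made of two full-height vertical stiles with two horizontal rails fitted between them.

The picture frame is on top of the stool, centred.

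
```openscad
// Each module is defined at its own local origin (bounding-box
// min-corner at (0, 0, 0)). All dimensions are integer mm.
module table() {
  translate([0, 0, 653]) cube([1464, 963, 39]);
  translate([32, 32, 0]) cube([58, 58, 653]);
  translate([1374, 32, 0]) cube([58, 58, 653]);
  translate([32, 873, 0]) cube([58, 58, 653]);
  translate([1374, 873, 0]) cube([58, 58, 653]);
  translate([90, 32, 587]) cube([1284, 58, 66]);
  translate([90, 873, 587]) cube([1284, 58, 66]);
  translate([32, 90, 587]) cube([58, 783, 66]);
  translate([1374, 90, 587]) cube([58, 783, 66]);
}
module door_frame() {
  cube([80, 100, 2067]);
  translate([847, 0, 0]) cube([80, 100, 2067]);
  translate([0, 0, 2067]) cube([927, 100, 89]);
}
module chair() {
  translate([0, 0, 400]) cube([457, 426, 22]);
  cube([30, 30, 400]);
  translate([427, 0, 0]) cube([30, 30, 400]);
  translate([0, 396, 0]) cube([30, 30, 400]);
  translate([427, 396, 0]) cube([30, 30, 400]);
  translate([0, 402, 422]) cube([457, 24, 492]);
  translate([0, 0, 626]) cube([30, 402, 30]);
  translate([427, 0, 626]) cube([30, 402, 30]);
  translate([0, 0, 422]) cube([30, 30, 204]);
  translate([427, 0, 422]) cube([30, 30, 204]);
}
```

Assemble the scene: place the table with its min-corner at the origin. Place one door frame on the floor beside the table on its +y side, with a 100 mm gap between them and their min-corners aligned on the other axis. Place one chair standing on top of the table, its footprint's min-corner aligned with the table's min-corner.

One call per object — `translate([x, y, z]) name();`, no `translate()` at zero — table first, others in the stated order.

table();
translate([0, 1063, 0]) door_frame();
translate([0, 0, 692]) chair();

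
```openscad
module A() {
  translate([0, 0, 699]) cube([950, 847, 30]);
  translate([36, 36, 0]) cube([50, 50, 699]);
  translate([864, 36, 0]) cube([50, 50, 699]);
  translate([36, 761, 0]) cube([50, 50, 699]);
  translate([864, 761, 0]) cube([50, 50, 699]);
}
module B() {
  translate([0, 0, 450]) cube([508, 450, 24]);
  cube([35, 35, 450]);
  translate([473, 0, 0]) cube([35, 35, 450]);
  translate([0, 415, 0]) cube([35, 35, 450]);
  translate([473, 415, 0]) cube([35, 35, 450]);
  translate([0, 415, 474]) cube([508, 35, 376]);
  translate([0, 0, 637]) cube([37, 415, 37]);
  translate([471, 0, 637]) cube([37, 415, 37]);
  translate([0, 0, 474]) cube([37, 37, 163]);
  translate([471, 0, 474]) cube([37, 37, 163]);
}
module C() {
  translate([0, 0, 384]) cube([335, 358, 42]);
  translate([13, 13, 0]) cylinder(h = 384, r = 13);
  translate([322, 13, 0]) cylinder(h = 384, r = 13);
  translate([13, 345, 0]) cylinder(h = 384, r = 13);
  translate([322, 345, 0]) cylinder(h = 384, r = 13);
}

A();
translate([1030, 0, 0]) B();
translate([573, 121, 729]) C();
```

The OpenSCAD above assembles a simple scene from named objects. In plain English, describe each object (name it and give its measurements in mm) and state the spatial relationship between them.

A is a table with a 950×847 mm rectangular top, 30 mm thick, top surface at z = 729 mm, supported by four 50×50 mm square legs, each inset 36 mm from the nearest pair of top edges, running from the floor.

B is a chair. The seat is a 508×450×24 mm slab with its top at z = 474 mm, on four 35×35 mm corner legs (flush with the seat edges, standing on z = 0). A flat backrest 35 mm thick, 376 mm tall, spans the full seat width and rises from the seat top along its +y edge, rear face flush with the rear of the seat. Two armrests of 37×37 mm section run along each side from the seat's front edge to the front of the backrest, top faces 200 mm above the seat top and outer faces flush with the seat's x-edges; a 37×37 mm post under the front of each armrest stands on the seat at the front corner.

C is a simple wooden stool: a rectangular seat 335 mm (x) by 358 mm (y), 42 mm thick, top face at z = 426 mm, on four round legs, each 26 mm in diameter. The legs rest on z = 0, each leg's axis is inset half a diameter from the nearest pair of seat edges (so the leg's bounding box is flush with the corner).

The chair is on the floor beside the table on its +x side. The stool is on top of the table.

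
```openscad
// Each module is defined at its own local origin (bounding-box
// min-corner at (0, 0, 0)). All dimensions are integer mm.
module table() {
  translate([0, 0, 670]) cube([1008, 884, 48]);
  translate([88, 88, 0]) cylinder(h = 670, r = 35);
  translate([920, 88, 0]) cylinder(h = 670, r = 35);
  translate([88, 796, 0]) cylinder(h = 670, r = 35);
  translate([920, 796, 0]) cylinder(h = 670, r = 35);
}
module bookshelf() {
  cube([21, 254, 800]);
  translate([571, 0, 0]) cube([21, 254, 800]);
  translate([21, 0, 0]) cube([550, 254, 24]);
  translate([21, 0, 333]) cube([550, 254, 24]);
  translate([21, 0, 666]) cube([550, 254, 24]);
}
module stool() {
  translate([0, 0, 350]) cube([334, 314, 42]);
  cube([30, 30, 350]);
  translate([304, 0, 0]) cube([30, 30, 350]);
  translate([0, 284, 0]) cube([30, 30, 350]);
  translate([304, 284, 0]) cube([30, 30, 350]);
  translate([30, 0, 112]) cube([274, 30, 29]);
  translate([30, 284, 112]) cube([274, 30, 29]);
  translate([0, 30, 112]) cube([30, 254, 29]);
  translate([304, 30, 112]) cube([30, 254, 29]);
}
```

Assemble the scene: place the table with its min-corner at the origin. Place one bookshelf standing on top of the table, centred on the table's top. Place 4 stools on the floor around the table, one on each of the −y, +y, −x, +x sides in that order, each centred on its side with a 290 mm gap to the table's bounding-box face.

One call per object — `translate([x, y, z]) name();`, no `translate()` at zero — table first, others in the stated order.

table();
translate([208, 315, 718]) bookshelf();
translate([337, -604, 0]) stool();
translate([337, 1174, 0]) stool();
translate([-624, 285, 0]) stool();
translate([1298, 285, 0]) stool();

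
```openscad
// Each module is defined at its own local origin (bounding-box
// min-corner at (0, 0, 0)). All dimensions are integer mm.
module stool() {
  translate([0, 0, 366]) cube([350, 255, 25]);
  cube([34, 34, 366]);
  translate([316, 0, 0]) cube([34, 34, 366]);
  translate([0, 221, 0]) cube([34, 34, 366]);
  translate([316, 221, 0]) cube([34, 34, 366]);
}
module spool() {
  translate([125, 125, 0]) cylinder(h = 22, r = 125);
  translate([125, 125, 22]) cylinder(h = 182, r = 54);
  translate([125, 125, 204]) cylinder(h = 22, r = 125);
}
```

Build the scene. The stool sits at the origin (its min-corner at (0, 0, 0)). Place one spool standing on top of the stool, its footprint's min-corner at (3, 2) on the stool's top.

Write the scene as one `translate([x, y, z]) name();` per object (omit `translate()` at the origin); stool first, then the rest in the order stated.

stool();
translate([3, 2, 391]) spool();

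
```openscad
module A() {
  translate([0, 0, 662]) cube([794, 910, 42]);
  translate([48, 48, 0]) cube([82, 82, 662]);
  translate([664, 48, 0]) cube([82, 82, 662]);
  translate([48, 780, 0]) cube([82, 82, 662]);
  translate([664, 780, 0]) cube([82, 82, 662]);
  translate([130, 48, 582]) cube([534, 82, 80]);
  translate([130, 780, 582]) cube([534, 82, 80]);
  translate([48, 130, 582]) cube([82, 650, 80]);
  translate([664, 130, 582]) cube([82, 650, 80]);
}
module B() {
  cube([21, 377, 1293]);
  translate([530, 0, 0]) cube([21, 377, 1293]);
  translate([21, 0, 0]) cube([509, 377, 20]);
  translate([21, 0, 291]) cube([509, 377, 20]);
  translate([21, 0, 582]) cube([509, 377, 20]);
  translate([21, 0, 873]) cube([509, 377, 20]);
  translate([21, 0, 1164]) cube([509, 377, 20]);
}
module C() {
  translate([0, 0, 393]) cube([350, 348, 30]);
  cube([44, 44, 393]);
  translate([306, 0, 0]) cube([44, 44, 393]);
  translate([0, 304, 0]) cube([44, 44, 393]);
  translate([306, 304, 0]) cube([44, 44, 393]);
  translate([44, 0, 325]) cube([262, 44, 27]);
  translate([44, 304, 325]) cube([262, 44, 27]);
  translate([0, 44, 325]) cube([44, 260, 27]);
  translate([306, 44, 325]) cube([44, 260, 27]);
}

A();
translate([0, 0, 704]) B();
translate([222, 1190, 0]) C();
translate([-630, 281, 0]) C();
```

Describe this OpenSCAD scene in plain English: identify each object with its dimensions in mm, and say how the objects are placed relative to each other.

A is a table with a 794×910 mm rectangular top, 42 mm thick, top surface at z = 704 mm, supported by four 82×82 mm square legs, each inset 48 mm from the nearest pair of top edges, running from the floor. Four apron rails, 82 mm thick and 80 mm tall, run between adjacent legs with their top edges flush with the underside of the top and their outer faces flush with the legs' outer faces.

B is an open bookshelf. Two side panels, each 21 mm thick, 377 mm deep and 1293 mm tall, stand 551 mm apart (outside-to-outside). Between them sit 5 shelves, each 20 mm thick and 377 mm deep, spanning the full gap between the sides. The bottom shelf rests on the floor (its underside at z = 0) and the clear gap between one shelf's top and the next shelf's underside is 271 mm.

C is a simple wooden stool: a rectangular seat 350 mm (x) by 348 mm (y), 30 mm thick, top face at z = 423 mm, on four square legs, each 44×44 mm in cross-section. The legs rest on z = 0, each flush with a corner of the seat. Four stretchers, 44 mm wide and 27 mm tall, connect adjacent legs with their undersides at z = 325 mm, each running between the inner faces of the legs it joins and aligned with the legs' outer faces on the other axis.

The bookshelf is on top of the table. Two stools sit around the table at the +y, −x sides.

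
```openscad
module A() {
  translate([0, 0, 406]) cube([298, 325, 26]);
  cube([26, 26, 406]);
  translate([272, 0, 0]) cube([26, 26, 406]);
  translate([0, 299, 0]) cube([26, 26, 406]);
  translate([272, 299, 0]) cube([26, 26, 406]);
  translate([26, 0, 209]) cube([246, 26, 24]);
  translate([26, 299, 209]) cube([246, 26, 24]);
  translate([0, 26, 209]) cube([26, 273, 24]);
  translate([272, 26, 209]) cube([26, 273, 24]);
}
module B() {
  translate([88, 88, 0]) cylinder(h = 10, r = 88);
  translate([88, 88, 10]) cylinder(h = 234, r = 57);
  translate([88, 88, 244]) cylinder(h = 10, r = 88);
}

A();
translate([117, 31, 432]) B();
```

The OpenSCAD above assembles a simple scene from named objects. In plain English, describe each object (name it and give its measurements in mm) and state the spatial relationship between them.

A is a simple wooden stool: a rectangular seat 298 mm (x) by 325 mm (y), 26 mm thick, top face at z = 432 mm, on four square legs, each 26×26 mm in cross-section. The legs rest on z = 0, each flush with a corner of the seat. Four stretchers, 26 mm wide and 24 mm tall, connect adjacent legs with their undersides at z = 209 mm, each running between the inner faces of the legs it joins and aligned with the legs' outer faces on the other axis.

B is a spool: two coaxial disc flanges of radius 88 mm and thickness 10 mm, joined by a core cylinder of radius 57 mm and height 234 mm. The lower flange rests on z = 0 and the three cylinders share a vertical axis.

The spool is on top of the stool.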